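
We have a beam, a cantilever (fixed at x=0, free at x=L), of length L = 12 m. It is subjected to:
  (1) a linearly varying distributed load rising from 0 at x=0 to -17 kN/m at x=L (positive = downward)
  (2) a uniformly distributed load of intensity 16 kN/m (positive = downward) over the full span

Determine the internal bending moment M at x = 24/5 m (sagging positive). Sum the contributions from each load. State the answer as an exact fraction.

M(24/5) = -7776/125 kN·m

Load 1 — triangular load w₀=-17 kN/m (0→w₀ over full span):
  M_1 = w₀Lx/2 - w₀L²/3 - w₀x³/(6L) = (-17)·12·(24/5)/2 - (-17)·12²/3 - (-17)·(24/5)³/(6·12) = 44064/125 kN·m
Load 2 — uniform load w=16 kN/m over full span:
  M_2 = -w(L-x)²/2 = -16·(12-(24/5))²/2 = -10368/25 kN·m
Superposition: M = Σ M_i = -7776/125 kN·m ≈ -62.208000 kN·m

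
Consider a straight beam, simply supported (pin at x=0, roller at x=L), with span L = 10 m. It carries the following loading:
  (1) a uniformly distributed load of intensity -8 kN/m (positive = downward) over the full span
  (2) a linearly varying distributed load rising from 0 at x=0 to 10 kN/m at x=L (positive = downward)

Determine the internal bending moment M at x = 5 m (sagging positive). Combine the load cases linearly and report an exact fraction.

Load 1 — uniform load w=-8 kN/m over full span:
  M_1 = wx(L-x)/2 = (-8)·5·(10-5)/2 = -100 kN·m
Load 2 — triangular load w₀=10 kN/m (0→w₀ over full span):
  M_2 = w₀Lx/6 - w₀x³/(6L) = 10·10·5/6 - 10·5³/(6·10) = 125/2 kN·m
Superposition: M = Σ M_i = -75/2 kN·m ≈ -37.500000 kN·m

M(5) = -75/2 kN·m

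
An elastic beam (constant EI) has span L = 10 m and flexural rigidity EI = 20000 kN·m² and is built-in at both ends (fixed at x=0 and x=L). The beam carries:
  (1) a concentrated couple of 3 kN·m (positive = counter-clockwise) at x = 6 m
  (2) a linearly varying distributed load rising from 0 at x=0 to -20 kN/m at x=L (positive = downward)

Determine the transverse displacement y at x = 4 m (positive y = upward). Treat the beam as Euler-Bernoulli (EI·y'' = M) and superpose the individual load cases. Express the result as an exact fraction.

Load 1 — applied couple M₀=3 kN·m at a=6 m (b=L-a=4):
  y_1 = (R_Ax³/6 - M_Ax²/2)/EI  [x≤a] with R_A=54/125, M_A=24/25 = ((54/125)·4³/6 - (24/25)·4²/2)/20000 = -12/78125 m
Load 2 — triangular load w₀=-20 kN/m (0→w₀ over full span):
  y_2 = -w₀x²(L-x)²(x+2L)/(120LEI) = -(-20)·4²·(10-4)²·(4+2·10)/(120·10·20000) = 36/3125 m
Superposition: y = Σ y_i = 888/78125 m ≈ 0.011366 m

y(4) = 888/78125 m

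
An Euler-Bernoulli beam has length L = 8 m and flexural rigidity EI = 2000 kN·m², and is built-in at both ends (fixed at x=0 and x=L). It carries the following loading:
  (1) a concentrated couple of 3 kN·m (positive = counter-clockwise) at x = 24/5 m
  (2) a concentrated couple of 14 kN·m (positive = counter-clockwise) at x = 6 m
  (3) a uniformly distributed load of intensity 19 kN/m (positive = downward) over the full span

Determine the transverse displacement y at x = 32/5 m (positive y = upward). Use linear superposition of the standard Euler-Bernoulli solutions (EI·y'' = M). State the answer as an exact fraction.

y(32/5) = -205369/4687500 m

Load 1 — applied couple M₀=3 kN·m at a=24/5 m (b=L-a=16/5):
  y_1 = (R_Ax³/6 - M_Ax²/2 - M₀(x-a)²/2)/EI  [x>a] with R_A=27/50, M_A=24/25 = ((27/50)·(32/5)³/6 - (24/25)·(32/5)²/2 - 3·((32/5)-(24/5))²/2)/2000 = 18/390625 m
Load 2 — applied couple M₀=14 kN·m at a=6 m (b=L-a=2):
  y_2 = (R_Ax³/6 - M_Ax²/2 - M₀(x-a)²/2)/EI  [x>a] with R_A=63/32, M_A=35/8 = ((63/32)·(32/5)³/6 - (35/8)·(32/5)²/2 - 14·((32/5)-6)²/2)/2000 = -147/62500 m
Load 3 — uniform load w=19 kN/m over full span:
  y_3 = -wx²(L-x)²/(24EI) = -19·(32/5)²·(8-(32/5))²/(24·2000) = -9728/234375 m
Superposition: y = Σ y_i = -205369/4687500 m ≈ -0.043812 m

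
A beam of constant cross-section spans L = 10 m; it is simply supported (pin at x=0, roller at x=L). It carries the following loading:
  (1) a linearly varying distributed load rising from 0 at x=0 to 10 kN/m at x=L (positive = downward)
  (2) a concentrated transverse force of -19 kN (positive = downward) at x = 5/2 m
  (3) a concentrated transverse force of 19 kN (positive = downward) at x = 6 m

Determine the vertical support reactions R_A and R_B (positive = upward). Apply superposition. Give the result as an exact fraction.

R_A = 601/60 kN, R_B = 2399/60 kN

Load 1 — triangular load w₀=10 kN/m (0→w₀ over full span):
  R_A = w₀L/6 = 10·10/6 = 50/3 kN
  R_B = w₀L/3 = 10·10/3 = 100/3 kN
Load 2 — point force P=-19 kN at a=5/2 m (b=L-a=15/2):
  R_A = Pb/L = (-19)·(15/2)/10 = -57/4 kN
  R_B = Pa/L = (-19)·(5/2)/10 = -19/4 kN
Load 3 — point force P=19 kN at a=6 m (b=L-a=4):
  R_A = Pb/L = 19·4/10 = 38/5 kN
  R_B = Pa/L = 19·6/10 = 57/5 kN
Superposition: R_A = 601/60 kN, R_B = 2399/60 kN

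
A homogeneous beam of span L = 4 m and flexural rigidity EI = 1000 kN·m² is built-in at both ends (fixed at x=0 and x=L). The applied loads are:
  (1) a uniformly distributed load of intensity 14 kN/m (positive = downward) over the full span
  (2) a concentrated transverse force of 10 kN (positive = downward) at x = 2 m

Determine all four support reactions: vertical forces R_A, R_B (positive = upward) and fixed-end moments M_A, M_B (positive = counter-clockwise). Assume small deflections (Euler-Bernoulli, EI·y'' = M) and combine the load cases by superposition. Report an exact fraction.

R_A = 33 kN, M_A = 71/3 kN·m, R_B = 33 kN, M_B = -71/3 kN·m

Load 1 — uniform load w=14 kN/m over full span:
  R_A = wL/2 = 14·4/2 = 28 kN
  M_A = wL²/12 = 14·4²/12 = 56/3 kN·m
  R_B = wL/2 = 14·4/2 = 28 kN
  M_B = -wL²/12 = -14·4²/12 = -56/3 kN·m
Load 2 — point force P=10 kN at a=2 m (b=L-a=2):
  R_A = Pb²(3a+b)/L³ = 10·2²·(3·2+2)/4³ = 5 kN
  M_A = Pab²/L² = 10·2·2²/4² = 5 kN·m
  R_B = Pa²(a+3b)/L³ = 10·2²·(2+3·2)/4³ = 5 kN
  M_B = -Pa²b/L² = -10·2²·2/4² = -5 kN·m
Superposition: R_A = 33 kN, M_A = 71/3 kN·m, R_B = 33 kN, M_B = -71/3 kN·m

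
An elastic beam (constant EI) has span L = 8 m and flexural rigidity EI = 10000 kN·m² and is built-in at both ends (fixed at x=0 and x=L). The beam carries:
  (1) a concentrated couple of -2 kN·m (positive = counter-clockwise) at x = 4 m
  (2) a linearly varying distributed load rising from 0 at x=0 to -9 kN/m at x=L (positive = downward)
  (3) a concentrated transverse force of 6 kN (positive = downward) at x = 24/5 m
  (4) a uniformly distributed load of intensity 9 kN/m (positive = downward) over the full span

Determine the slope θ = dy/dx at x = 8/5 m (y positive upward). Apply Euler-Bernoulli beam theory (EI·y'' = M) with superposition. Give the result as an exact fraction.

θ(8/5) = -9379/3906250 rad

Load 1 — applied couple M₀=-2 kN·m at a=4 m (b=L-a=4):
  θ_1 = (R_Ax²/2 - M_Ax)/EI  [x≤a] with R_A=-3/8, M_A=-1/2 = ((-3/8)·(8/5)²/2 - (-1/2)·(8/5))/10000 = 1/31250 rad
Load 2 — triangular load w₀=-9 kN/m (0→w₀ over full span):
  θ_2 = -w₀(2x(L-x)(L-2x)(x+2L)+x²(L-x)²)/(120LEI) = -(-9)·(2·(8/5)·(8-(8/5))·(8-2·(8/5))·((8/5)+2·8)+(8/5)²·(8-(8/5))²)/(120·8·10000) = 672/390625 rad
Load 3 — point force P=6 kN at a=24/5 m (b=L-a=16/5):
  θ_3 = -Pb²x(2aL-(3a+b)x)/(2L³EI)  [x≤a] = -6·(16/5)²·(8/5)·(2·(24/5)·8-(3·(24/5)+(16/5))·(8/5))/(2·8³·10000) = -912/1953125 rad
Load 4 — uniform load w=9 kN/m over full span:
  θ_4 = -wx(L-x)(L-2x)/(12EI) = -9·(8/5)·(8-(8/5))·(8-2·(8/5))/(12·10000) = -288/78125 rad
Superposition: θ = Σ θ_i = -9379/3906250 rad ≈ -0.002401 rad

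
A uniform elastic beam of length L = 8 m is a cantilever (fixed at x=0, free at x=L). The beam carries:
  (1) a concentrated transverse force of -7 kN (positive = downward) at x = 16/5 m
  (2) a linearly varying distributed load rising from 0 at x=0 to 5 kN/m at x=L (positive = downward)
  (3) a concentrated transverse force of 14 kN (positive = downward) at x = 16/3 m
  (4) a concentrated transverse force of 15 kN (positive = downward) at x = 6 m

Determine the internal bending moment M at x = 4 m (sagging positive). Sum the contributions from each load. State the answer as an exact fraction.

M(4) = -82 kN·m

Load 1 — point force P=-7 kN at a=16/5 m (b=L-a=24/5):
  M_1 = 0  [x>a] = 0 kN·m
Load 2 — triangular load w₀=5 kN/m (0→w₀ over full span):
  M_2 = w₀Lx/2 - w₀L²/3 - w₀x³/(6L) = 5·8·4/2 - 5·8²/3 - 5·4³/(6·8) = -100/3 kN·m
Load 3 — point force P=14 kN at a=16/3 m (b=L-a=8/3):
  M_3 = -P(a-x)  [x≤a] = -14·((16/3)-4) = -56/3 kN·m
Load 4 — point force P=15 kN at a=6 m (b=L-a=2):
  M_4 = -P(a-x)  [x≤a] = -15·(6-4) = -30 kN·m
Superposition: M = Σ M_i = -82 kN·m ≈ -82.000000 kN·m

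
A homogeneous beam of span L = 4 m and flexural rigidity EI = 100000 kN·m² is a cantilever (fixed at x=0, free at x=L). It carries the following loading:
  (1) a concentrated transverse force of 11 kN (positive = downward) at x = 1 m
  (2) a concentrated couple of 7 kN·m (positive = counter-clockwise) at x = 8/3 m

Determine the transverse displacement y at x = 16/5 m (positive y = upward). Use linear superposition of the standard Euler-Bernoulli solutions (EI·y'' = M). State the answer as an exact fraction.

Load 1 — point force P=11 kN at a=1 m (b=L-a=3):
  y_1 = -Pa²(3x-a)/(6EI)  [x>a] = -11·1²·(3·(16/5)-1)/(6·100000) = -473/3000000 m
Load 2 — applied couple M₀=7 kN·m at a=8/3 m (b=L-a=4/3):
  y_2 = M₀a(2x-a)/(2EI)  [x>a] = 7·(8/3)·(2·(16/5)-(8/3))/(2·100000) = 49/140625 m
Superposition: y = Σ y_i = 1717/9000000 m ≈ 0.000191 m

y(16/5) = 1717/9000000 m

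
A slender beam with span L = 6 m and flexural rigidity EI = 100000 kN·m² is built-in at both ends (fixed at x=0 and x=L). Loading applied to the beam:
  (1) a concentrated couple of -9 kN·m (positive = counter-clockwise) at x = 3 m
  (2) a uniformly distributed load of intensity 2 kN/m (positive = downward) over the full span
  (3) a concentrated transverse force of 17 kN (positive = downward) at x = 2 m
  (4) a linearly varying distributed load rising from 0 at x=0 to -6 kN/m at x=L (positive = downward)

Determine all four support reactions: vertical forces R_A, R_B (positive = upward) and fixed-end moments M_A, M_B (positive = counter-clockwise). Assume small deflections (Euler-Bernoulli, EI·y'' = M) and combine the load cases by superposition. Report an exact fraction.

R_A = 5909/540 kN, M_A = 2099/180 kN·m, R_B = 31/540 kN, M_B = -901/180 kN·m

Load 1 — applied couple M₀=-9 kN·m at a=3 m (b=L-a=3):
  R_A = 6M₀ab/L³ = 6·(-9)·3·3/6³ = -9/4 kN
  M_A = M₀b(2a-b)/L² = (-9)·3·(2·3-3)/6² = -9/4 kN·m
  R_B = -6M₀ab/L³ = -6·(-9)·3·3/6³ = 9/4 kN
  M_B = M₀a(2b-a)/L² = (-9)·3·(2·3-3)/6² = -9/4 kN·m
Load 2 — uniform load w=2 kN/m over full span:
  R_A = wL/2 = 2·6/2 = 6 kN
  M_A = wL²/12 = 2·6²/12 = 6 kN·m
  R_B = wL/2 = 2·6/2 = 6 kN
  M_B = -wL²/12 = -2·6²/12 = -6 kN·m
Load 3 — point force P=17 kN at a=2 m (b=L-a=4):
  R_A = Pb²(3a+b)/L³ = 17·4²·(3·2+4)/6³ = 340/27 kN
  M_A = Pab²/L² = 17·2·4²/6² = 136/9 kN·m
  R_B = Pa²(a+3b)/L³ = 17·2²·(2+3·4)/6³ = 119/27 kN
  M_B = -Pa²b/L² = -17·2²·4/6² = -68/9 kN·m
Load 4 — triangular load w₀=-6 kN/m (0→w₀ over full span):
  R_A = 3w₀L/20 = 3·(-6)·6/20 = -27/5 kN
  M_A = w₀L²/30 = (-6)·6²/30 = -36/5 kN·m
  R_B = 7w₀L/20 = 7·(-6)·6/20 = -63/5 kN
  M_B = -w₀L²/20 = -(-6)·6²/20 = 54/5 kN·m
Superposition: R_A = 5909/540 kN, M_A = 2099/180 kN·m, R_B = 31/540 kN, M_B = -901/180 kN·m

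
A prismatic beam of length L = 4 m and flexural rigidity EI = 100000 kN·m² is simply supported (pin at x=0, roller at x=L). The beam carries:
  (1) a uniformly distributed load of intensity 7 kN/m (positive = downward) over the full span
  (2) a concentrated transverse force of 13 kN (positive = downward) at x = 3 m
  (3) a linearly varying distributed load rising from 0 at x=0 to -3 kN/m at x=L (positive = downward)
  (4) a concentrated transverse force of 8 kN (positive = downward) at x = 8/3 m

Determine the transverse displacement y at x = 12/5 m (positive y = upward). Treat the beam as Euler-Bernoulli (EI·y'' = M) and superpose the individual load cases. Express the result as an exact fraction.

Load 1 — uniform load w=7 kN/m over full span:
  y_1 = -wx(L³-2Lx²+x³)/(24EI) = -7·(12/5)·(4³-2·4·(12/5)²+(12/5)³)/(24·100000) = -434/1953125 m
Load 2 — point force P=13 kN at a=3 m (b=L-a=1):
  y_2 = -Pbx(L²-b²-x²)/(6LEI)  [x≤a] = -13·1·(12/5)·(4²-1²-(12/5)²)/(6·4·100000) = -3003/25000000 m
Load 3 — triangular load w₀=-3 kN/m (0→w₀ over full span):
  y_3 = -w₀x(7L⁴-10L²x²+3x⁴)/(360LEI) = -(-3)·(12/5)·(7·4⁴-10·4²·(12/5)²+3·(12/5)⁴)/(360·4·100000) = 2368/48828125 m
Load 4 — point force P=8 kN at a=8/3 m (b=L-a=4/3):
  y_4 = -Pbx(L²-b²-x²)/(6LEI)  [x≤a] = -8·(4/3)·(12/5)·(4²-(4/3)²-(12/5)²)/(6·4·100000) = -952/10546875 m
Superposition: y = Σ y_i = -32408021/84375000000 m ≈ -0.000384 m

y(12/5) = -32408021/84375000000 m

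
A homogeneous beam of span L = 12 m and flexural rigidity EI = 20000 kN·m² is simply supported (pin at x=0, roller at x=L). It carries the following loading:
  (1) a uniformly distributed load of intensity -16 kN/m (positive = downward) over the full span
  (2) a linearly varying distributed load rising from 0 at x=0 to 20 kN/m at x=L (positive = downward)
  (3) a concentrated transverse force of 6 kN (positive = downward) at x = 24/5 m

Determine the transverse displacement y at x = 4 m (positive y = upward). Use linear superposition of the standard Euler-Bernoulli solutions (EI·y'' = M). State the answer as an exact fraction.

Load 1 — uniform load w=-16 kN/m over full span:
  y_1 = -wx(L³-2Lx²+x³)/(24EI) = -(-16)·4·(12³-2·12·4²+4³)/(24·20000) = 352/1875 m
Load 2 — triangular load w₀=20 kN/m (0→w₀ over full span):
  y_2 = -w₀x(7L⁴-10L²x²+3x⁴)/(360LEI) = -20·4·(7·12⁴-10·12²·4²+3·4⁴)/(360·12·20000) = -128/1125 m
Load 3 — point force P=6 kN at a=24/5 m (b=L-a=36/5):
  y_3 = -Pbx(L²-b²-x²)/(6LEI)  [x≤a] = -6·(36/5)·4·(12²-(36/5)²-4²)/(6·12·20000) = -714/78125 m
Superposition: y = Σ y_i = 45574/703125 m ≈ 0.064816 m

y(4) = 45574/703125 m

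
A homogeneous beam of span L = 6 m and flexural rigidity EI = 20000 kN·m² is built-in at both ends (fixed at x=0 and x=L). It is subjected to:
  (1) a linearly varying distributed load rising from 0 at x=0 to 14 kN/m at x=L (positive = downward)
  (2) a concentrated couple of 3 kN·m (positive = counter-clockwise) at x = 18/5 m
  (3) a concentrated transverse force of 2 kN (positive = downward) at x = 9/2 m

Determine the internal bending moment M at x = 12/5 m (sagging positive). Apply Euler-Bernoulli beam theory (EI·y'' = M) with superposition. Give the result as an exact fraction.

M(12/5) = 18039/2000 kN·m

Load 1 — triangular load w₀=14 kN/m (0→w₀ over full span):
  M_1 = 3w₀Lx/20 - w₀L²/30 - w₀x³/(6L) = 3·14·6·(12/5)/20 - 14·6²/30 - 14·(12/5)³/(6·6) = 1008/125 kN·m
Load 2 — applied couple M₀=3 kN·m at a=18/5 m (b=L-a=12/5):
  M_2 = R_Ax - M_A  [x≤a] with R_A=18/25, M_A=24/25 = (18/25)·(12/5) - (24/25) = 96/125 kN·m
Load 3 — point force P=2 kN at a=9/2 m (b=L-a=3/2):
  M_3 = Pb²(3a+b)x/L³ - Pab²/L²  [x≤a] = 2·(3/2)²·(3·(9/2)+(3/2))·(12/5)/6³ - 2·(9/2)·(3/2)²/6² = 3/16 kN·m
Superposition: M = Σ M_i = 18039/2000 kN·m ≈ 9.019500 kN·m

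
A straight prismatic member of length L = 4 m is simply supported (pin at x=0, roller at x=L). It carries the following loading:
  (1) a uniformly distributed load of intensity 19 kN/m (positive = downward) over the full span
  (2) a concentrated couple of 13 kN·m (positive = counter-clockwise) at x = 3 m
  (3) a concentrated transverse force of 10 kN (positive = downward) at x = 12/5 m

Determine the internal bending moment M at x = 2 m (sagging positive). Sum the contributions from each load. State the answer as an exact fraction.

M(2) = 105/2 kN·m

Load 1 — uniform load w=19 kN/m over full span:
  M_1 = wx(L-x)/2 = 19·2·(4-2)/2 = 38 kN·m
Load 2 — applied couple M₀=13 kN·m at a=3 m (b=L-a=1):
  M_2 = M₀x/L  [x≤a] = 13·2/4 = 13/2 kN·m
Load 3 — point force P=10 kN at a=12/5 m (b=L-a=8/5):
  M_3 = Pbx/L  [x≤a] = 10·(8/5)·2/4 = 8 kN·m
Superposition: M = Σ M_i = 105/2 kN·m ≈ 52.500000 kN·m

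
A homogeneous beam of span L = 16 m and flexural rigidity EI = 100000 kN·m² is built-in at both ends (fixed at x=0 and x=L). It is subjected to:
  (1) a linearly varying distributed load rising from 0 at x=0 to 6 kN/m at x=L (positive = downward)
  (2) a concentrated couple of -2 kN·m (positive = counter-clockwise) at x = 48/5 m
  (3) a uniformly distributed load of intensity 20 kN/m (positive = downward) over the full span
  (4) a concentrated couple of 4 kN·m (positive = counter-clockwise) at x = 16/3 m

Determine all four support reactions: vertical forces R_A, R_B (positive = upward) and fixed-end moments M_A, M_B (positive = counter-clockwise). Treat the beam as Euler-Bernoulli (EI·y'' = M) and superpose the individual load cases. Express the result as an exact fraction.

Load 1 — triangular load w₀=6 kN/m (0→w₀ over full span):
  R_A = 3w₀L/20 = 3·6·16/20 = 72/5 kN
  M_A = w₀L²/30 = 6·16²/30 = 256/5 kN·m
  R_B = 7w₀L/20 = 7·6·16/20 = 168/5 kN
  M_B = -w₀L²/20 = -6·16²/20 = -384/5 kN·m
Load 2 — applied couple M₀=-2 kN·m at a=48/5 m (b=L-a=32/5):
  R_A = 6M₀ab/L³ = 6·(-2)·(48/5)·(32/5)/16³ = -9/50 kN
  M_A = M₀b(2a-b)/L² = (-2)·(32/5)·(2·(48/5)-(32/5))/16² = -16/25 kN·m
  R_B = -6M₀ab/L³ = -6·(-2)·(48/5)·(32/5)/16³ = 9/50 kN
  M_B = M₀a(2b-a)/L² = (-2)·(48/5)·(2·(32/5)-(48/5))/16² = -6/25 kN·m
Load 3 — uniform load w=20 kN/m over full span:
  R_A = wL/2 = 20·16/2 = 160 kN
  M_A = wL²/12 = 20·16²/12 = 1280/3 kN·m
  R_B = wL/2 = 20·16/2 = 160 kN
  M_B = -wL²/12 = -20·16²/12 = -1280/3 kN·m
Load 4 — applied couple M₀=4 kN·m at a=16/3 m (b=L-a=32/3):
  R_A = 6M₀ab/L³ = 6·4·(16/3)·(32/3)/16³ = 1/3 kN
  M_A = M₀b(2a-b)/L² = 4·(32/3)·(2·(16/3)-(32/3))/16² = 0 kN·m
  R_B = -6M₀ab/L³ = -6·4·(16/3)·(32/3)/16³ = -1/3 kN
  M_B = M₀a(2b-a)/L² = 4·(16/3)·(2·(32/3)-(16/3))/16² = 4/3 kN·m
Superposition: R_A = 26183/150 kN, M_A = 35792/75 kN·m, R_B = 29017/150 kN, M_B = -37678/75 kN·m

R_A = 26183/150 kN, M_A = 35792/75 kN·m, R_B = 29017/150 kN, M_B = -37678/75 kN·m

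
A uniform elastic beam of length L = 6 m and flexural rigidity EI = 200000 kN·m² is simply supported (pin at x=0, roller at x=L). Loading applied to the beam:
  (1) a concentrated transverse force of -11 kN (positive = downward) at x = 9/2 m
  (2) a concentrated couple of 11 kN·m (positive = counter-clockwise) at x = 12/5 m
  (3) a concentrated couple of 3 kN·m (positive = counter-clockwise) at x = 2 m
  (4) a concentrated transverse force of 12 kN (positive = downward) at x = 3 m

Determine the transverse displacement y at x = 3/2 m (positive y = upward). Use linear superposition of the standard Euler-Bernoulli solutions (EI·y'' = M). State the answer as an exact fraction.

Load 1 — point force P=-11 kN at a=9/2 m (b=L-a=3/2):
  y_1 = -Pbx(L²-b²-x²)/(6LEI)  [x≤a] = -(-11)·(3/2)·(3/2)·(6²-(3/2)²-(3/2)²)/(6·6·200000) = 693/6400000 m
Load 2 — applied couple M₀=11 kN·m at a=12/5 m (b=L-a=18/5):
  y_2 = (M₀x³/(6L)+C₁x)/EI  [x≤a] with C₁=M₀(3b²-L²)/(6L)=22/25 = (11·(3/2)³/(6·6)+(22/25)·(3/2))/200000 = 1881/160000000 m
Load 3 — applied couple M₀=3 kN·m at a=2 m (b=L-a=4):
  y_3 = (M₀x³/(6L)+C₁x)/EI  [x≤a] with C₁=M₀(3b²-L²)/(6L)=1 = (3·(3/2)³/(6·6)+1·(3/2))/200000 = 57/6400000 m
Load 4 — point force P=12 kN at a=3 m (b=L-a=3):
  y_4 = -Pbx(L²-b²-x²)/(6LEI)  [x≤a] = -12·3·(3/2)·(6²-3²-(3/2)²)/(6·6·200000) = -297/1600000 m
Superposition: y = Σ y_i = -9069/160000000 m ≈ -0.000057 m

y(3/2) = -9069/160000000 m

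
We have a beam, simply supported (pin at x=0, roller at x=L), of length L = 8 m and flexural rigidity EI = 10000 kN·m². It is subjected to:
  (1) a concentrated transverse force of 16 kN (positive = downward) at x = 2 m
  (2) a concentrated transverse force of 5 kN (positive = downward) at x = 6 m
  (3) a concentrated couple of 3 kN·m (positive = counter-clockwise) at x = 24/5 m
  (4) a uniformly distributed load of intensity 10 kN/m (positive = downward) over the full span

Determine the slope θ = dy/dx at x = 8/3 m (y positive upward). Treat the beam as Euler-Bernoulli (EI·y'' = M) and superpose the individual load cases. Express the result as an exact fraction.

θ(8/3) = -520049/40500000 rad

Load 1 — point force P=16 kN at a=2 m (b=L-a=6):
  θ_1 = -Pa(2L²-6Lx+3x²+a²)/(6LEI)  [x>a] = -16·2·(2·8²-6·8·(8/3)+3·(8/3)²+2²)/(6·8·10000) = -19/11250 rad
Load 2 — point force P=5 kN at a=6 m (b=L-a=2):
  θ_2 = -Pb(L²-b²-3x²)/(6LEI)  [x≤a] = -5·2·(8²-2²-3·(8/3)²)/(6·8·10000) = -29/36000 rad
Load 3 — applied couple M₀=3 kN·m at a=24/5 m (b=L-a=16/5):
  θ_3 = (M₀x²/(2L)+C₁)/EI  [x≤a] with C₁=M₀(3b²-L²)/(6L)=-52/25 = (3·(8/3)²/(2·8)+(-52/25))/10000 = -7/93750 rad
Load 4 — uniform load w=10 kN/m over full span:
  θ_4 = -w(L³-6Lx²+4x³)/(24EI) = -10·(8³-6·8·(8/3)²+4·(8/3)³)/(24·10000) = -104/10125 rad
Superposition: θ = Σ θ_i = -520049/40500000 rad ≈ -0.012841 rad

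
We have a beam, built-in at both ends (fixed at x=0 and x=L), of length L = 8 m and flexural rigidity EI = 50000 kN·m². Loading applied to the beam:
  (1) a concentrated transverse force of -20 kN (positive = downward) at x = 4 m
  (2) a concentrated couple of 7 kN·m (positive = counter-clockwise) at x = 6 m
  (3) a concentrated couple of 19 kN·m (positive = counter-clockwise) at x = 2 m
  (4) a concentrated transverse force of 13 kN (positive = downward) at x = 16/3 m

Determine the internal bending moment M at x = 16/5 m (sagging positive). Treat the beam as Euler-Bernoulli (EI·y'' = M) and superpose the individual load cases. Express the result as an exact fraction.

Load 1 — point force P=-20 kN at a=4 m (b=L-a=4):
  M_1 = Pb²(3a+b)x/L³ - Pab²/L²  [x≤a] = (-20)·4²·(3·4+4)·(16/5)/8³ - (-20)·4·4²/8² = -12 kN·m
Load 2 — applied couple M₀=7 kN·m at a=6 m (b=L-a=2):
  M_2 = R_Ax - M_A  [x≤a] with R_A=63/64, M_A=35/16 = (63/64)·(16/5) - (35/16) = 77/80 kN·m
Load 3 — applied couple M₀=19 kN·m at a=2 m (b=L-a=6):
  M_3 = R_Ax - M_A - M₀  [x>a] with R_A=171/64, M_A=-57/16 = (171/64)·(16/5) - (-57/16) - 19 = -551/80 kN·m
Load 4 — point force P=13 kN at a=16/3 m (b=L-a=8/3):
  M_4 = Pb²(3a+b)x/L³ - Pab²/L²  [x≤a] = 13·(8/3)²·(3·(16/3)+(8/3))·(16/5)/8³ - 13·(16/3)·(8/3)²/8² = 416/135 kN·m
Superposition: M = Σ M_i = -16031/1080 kN·m ≈ -14.843519 kN·m

M(16/5) = -16031/1080 kN·m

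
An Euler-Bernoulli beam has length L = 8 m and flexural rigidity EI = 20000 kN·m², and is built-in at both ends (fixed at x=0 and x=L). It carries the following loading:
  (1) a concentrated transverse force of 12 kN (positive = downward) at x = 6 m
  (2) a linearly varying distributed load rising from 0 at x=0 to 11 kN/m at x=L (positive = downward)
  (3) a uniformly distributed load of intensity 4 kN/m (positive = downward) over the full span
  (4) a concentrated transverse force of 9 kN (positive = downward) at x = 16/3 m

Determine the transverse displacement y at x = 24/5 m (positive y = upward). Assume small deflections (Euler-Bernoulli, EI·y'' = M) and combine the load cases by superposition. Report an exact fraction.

y(24/5) = -128187/19531250 m

Load 1 — point force P=12 kN at a=6 m (b=L-a=2):
  y_1 = -Pb²x²(3aL-(3a+b)x)/(6L³EI)  [x≤a] = -12·2²·(24/5)²·(3·6·8-(3·6+2)·(24/5))/(6·8³·20000) = -27/31250 m
Load 2 — triangular load w₀=11 kN/m (0→w₀ over full span):
  y_2 = -w₀x²(L-x)²(x+2L)/(120LEI) = -11·(24/5)²·(8-(24/5))²·((24/5)+2·8)/(120·8·20000) = -27456/9765625 m
Load 3 — uniform load w=4 kN/m over full span:
  y_3 = -wx²(L-x)²/(24EI) = -4·(24/5)²·(8-(24/5))²/(24·20000) = -768/390625 m
Load 4 — point force P=9 kN at a=16/3 m (b=L-a=8/3):
  y_4 = -Pb²x²(3aL-(3a+b)x)/(6L³EI)  [x≤a] = -9·(8/3)²·(24/5)²·(3·(16/3)·8-(3·(16/3)+(8/3))·(24/5))/(6·8³·20000) = -72/78125 m
Superposition: y = Σ y_i = -128187/19531250 m ≈ -0.006563 m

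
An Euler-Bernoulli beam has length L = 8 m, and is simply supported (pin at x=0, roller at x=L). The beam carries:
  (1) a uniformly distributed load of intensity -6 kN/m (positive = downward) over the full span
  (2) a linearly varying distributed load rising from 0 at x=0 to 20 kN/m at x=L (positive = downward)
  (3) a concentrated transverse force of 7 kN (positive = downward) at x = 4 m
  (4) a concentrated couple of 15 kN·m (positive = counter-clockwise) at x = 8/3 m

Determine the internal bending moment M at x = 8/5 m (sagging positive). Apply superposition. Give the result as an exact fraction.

M(8/5) = 471/25 kN·m

Load 1 — uniform load w=-6 kN/m over full span:
  M_1 = wx(L-x)/2 = (-6)·(8/5)·(8-(8/5))/2 = -768/25 kN·m
Load 2 — triangular load w₀=20 kN/m (0→w₀ over full span):
  M_2 = w₀Lx/6 - w₀x³/(6L) = 20·8·(8/5)/6 - 20·(8/5)³/(6·8) = 1024/25 kN·m
Load 3 — point force P=7 kN at a=4 m (b=L-a=4):
  M_3 = Pbx/L  [x≤a] = 7·4·(8/5)/8 = 28/5 kN·m
Load 4 — applied couple M₀=15 kN·m at a=8/3 m (b=L-a=16/3):
  M_4 = M₀x/L  [x≤a] = 15·(8/5)/8 = 3 kN·m
Superposition: M = Σ M_i = 471/25 kN·m ≈ 18.840000 kN·m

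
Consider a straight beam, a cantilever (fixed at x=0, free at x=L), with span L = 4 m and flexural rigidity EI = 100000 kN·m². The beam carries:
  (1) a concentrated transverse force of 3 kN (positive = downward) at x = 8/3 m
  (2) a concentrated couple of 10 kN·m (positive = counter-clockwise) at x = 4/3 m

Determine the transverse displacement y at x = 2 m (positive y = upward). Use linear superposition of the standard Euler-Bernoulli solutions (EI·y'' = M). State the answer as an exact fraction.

Load 1 — point force P=3 kN at a=8/3 m (b=L-a=4/3):
  y_1 = -Px²(3a-x)/(6EI)  [x≤a] = -3·2²·(3·(8/3)-2)/(6·100000) = -3/25000 m
Load 2 — applied couple M₀=10 kN·m at a=4/3 m (b=L-a=8/3):
  y_2 = M₀a(2x-a)/(2EI)  [x>a] = 10·(4/3)·(2·2-(4/3))/(2·100000) = 1/5625 m
Superposition: y = Σ y_i = 13/225000 m ≈ 0.000058 m

y(2) = 13/225000 m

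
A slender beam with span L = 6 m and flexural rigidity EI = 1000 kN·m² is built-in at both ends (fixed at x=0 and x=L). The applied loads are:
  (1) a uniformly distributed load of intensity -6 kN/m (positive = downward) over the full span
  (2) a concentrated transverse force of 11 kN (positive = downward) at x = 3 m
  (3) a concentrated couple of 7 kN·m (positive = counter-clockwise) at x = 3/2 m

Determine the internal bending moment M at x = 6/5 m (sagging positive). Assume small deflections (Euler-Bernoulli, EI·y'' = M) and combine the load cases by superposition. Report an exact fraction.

M(6/5) = 783/400 kN·m

Load 1 — uniform load w=-6 kN/m over full span:
  M_1 = wLx/2 - wL²/12 - wx²/2 = (-6)·6·(6/5)/2 - (-6)·6²/12 - (-6)·(6/5)²/2 = 18/25 kN·m
Load 2 — point force P=11 kN at a=3 m (b=L-a=3):
  M_2 = Pb²(3a+b)x/L³ - Pab²/L²  [x≤a] = 11·3²·(3·3+3)·(6/5)/6³ - 11·3·3²/6² = -33/20 kN·m
Load 3 — applied couple M₀=7 kN·m at a=3/2 m (b=L-a=9/2):
  M_3 = R_Ax - M_A  [x≤a] with R_A=21/16, M_A=-21/16 = (21/16)·(6/5) - (-21/16) = 231/80 kN·m
Superposition: M = Σ M_i = 783/400 kN·m ≈ 1.957500 kN·m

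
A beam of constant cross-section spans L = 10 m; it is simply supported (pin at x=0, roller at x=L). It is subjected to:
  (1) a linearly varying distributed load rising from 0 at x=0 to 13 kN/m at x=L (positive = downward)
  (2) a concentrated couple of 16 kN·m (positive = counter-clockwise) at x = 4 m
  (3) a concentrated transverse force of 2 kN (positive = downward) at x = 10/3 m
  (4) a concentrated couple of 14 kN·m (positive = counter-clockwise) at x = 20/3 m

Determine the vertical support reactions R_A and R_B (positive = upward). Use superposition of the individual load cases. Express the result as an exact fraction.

R_A = 26 kN, R_B = 41 kN

Load 1 — triangular load w₀=13 kN/m (0→w₀ over full span):
  R_A = w₀L/6 = 13·10/6 = 65/3 kN
  R_B = w₀L/3 = 13·10/3 = 130/3 kN
Load 2 — applied couple M₀=16 kN·m at a=4 m (b=L-a=6):
  R_A = M₀/L = 16/10 = 8/5 kN
  R_B = -M₀/L = -16/10 = -8/5 kN
Load 3 — point force P=2 kN at a=10/3 m (b=L-a=20/3):
  R_A = Pb/L = 2·(20/3)/10 = 4/3 kN
  R_B = Pa/L = 2·(10/3)/10 = 2/3 kN
Load 4 — applied couple M₀=14 kN·m at a=20/3 m (b=L-a=10/3):
  R_A = M₀/L = 14/10 = 7/5 kN
  R_B = -M₀/L = -14/10 = -7/5 kN
Superposition: R_A = 26 kN, R_B = 41 kN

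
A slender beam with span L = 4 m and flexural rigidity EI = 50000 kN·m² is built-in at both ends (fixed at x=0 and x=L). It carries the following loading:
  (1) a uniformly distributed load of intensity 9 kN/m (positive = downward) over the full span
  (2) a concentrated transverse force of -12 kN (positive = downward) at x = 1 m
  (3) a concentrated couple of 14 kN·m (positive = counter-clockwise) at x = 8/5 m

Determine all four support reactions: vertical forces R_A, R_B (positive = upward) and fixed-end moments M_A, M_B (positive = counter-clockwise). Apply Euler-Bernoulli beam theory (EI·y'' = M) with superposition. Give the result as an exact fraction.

Load 1 — uniform load w=9 kN/m over full span:
  R_A = wL/2 = 9·4/2 = 18 kN
  M_A = wL²/12 = 9·4²/12 = 12 kN·m
  R_B = wL/2 = 9·4/2 = 18 kN
  M_B = -wL²/12 = -9·4²/12 = -12 kN·m
Load 2 — point force P=-12 kN at a=1 m (b=L-a=3):
  R_A = Pb²(3a+b)/L³ = (-12)·3²·(3·1+3)/4³ = -81/8 kN
  M_A = Pab²/L² = (-12)·1·3²/4² = -27/4 kN·m
  R_B = Pa²(a+3b)/L³ = (-12)·1²·(1+3·3)/4³ = -15/8 kN
  M_B = -Pa²b/L² = -(-12)·1²·3/4² = 9/4 kN·m
Load 3 — applied couple M₀=14 kN·m at a=8/5 m (b=L-a=12/5):
  R_A = 6M₀ab/L³ = 6·14·(8/5)·(12/5)/4³ = 126/25 kN
  M_A = M₀b(2a-b)/L² = 14·(12/5)·(2·(8/5)-(12/5))/4² = 42/25 kN·m
  R_B = -6M₀ab/L³ = -6·14·(8/5)·(12/5)/4³ = -126/25 kN
  M_B = M₀a(2b-a)/L² = 14·(8/5)·(2·(12/5)-(8/5))/4² = 112/25 kN·m
Superposition: R_A = 2583/200 kN, M_A = 693/100 kN·m, R_B = 2217/200 kN, M_B = -527/100 kN·m

R_A = 2583/200 kN, M_A = 693/100 kN·m, R_B = 2217/200 kN, M_B = -527/100 kN·m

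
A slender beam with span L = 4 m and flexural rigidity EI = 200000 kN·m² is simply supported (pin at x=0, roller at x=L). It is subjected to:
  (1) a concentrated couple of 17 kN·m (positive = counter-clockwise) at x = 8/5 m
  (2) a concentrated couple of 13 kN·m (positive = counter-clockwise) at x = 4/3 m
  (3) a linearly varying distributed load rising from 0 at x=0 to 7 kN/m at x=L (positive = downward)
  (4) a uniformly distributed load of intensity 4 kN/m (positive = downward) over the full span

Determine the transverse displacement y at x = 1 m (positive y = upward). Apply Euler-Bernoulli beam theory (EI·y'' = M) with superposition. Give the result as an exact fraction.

y(1) = -89297/1440000000 m

Load 1 — applied couple M₀=17 kN·m at a=8/5 m (b=L-a=12/5):
  y_1 = (M₀x³/(6L)+C₁x)/EI  [x≤a] with C₁=M₀(3b²-L²)/(6L)=68/75 = (17·1³/(6·4)+(68/75)·1)/200000 = 323/40000000 m
Load 2 — applied couple M₀=13 kN·m at a=4/3 m (b=L-a=8/3):
  y_2 = (M₀x³/(6L)+C₁x)/EI  [x≤a] with C₁=M₀(3b²-L²)/(6L)=26/9 = (13·1³/(6·4)+(26/9)·1)/200000 = 247/14400000 m
Load 3 — triangular load w₀=7 kN/m (0→w₀ over full span):
  y_3 = -w₀x(7L⁴-10L²x²+3x⁴)/(360LEI) = -7·1·(7·4⁴-10·4²·1²+3·1⁴)/(360·4·200000) = -763/19200000 m
Load 4 — uniform load w=4 kN/m over full span:
  y_4 = -wx(L³-2Lx²+x³)/(24EI) = -4·1·(4³-2·4·1²+1³)/(24·200000) = -19/400000 m
Superposition: y = Σ y_i = -89297/1440000000 m ≈ -0.000062 m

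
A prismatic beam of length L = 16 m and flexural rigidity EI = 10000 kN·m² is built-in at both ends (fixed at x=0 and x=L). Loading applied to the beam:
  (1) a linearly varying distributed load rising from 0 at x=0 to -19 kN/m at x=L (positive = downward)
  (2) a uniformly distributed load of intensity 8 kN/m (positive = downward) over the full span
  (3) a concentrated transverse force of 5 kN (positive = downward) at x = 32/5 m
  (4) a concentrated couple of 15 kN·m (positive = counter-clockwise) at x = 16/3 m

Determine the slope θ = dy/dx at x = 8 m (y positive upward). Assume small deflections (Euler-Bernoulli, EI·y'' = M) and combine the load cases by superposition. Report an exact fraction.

θ(8) = 214/46875 rad

Load 1 — triangular load w₀=-19 kN/m (0→w₀ over full span):
  θ_1 = -w₀(2x(L-x)(L-2x)(x+2L)+x²(L-x)²)/(120LEI) = -(-19)·(2·8·(16-8)·(16-2·8)·(8+2·16)+8²·(16-8)²)/(120·16·10000) = 38/9375 rad
Load 2 — uniform load w=8 kN/m over full span:
  θ_2 = -wx(L-x)(L-2x)/(12EI) = -8·8·(16-8)·(16-2·8)/(12·10000) = 0 rad
Load 3 — point force P=5 kN at a=32/5 m (b=L-a=48/5):
  θ_3 = Pa²(L-x)(2bL-(3b+a)(L-x))/(2L³EI)  [x>a] = 5·(32/5)²·(16-8)·(2·(48/5)·16-(3·(48/5)+(32/5))·(16-8))/(2·16³·10000) = 8/15625 rad
Load 4 — applied couple M₀=15 kN·m at a=16/3 m (b=L-a=32/3):
  θ_4 = (R_Ax²/2 - M_Ax - M₀(x-a))/EI  [x>a] with R_A=5/4, M_A=0 = ((5/4)·8²/2 - 0·8 - 15·(8-(16/3)))/10000 = 0 rad
Superposition: θ = Σ θ_i = 214/46875 rad ≈ 0.004565 rad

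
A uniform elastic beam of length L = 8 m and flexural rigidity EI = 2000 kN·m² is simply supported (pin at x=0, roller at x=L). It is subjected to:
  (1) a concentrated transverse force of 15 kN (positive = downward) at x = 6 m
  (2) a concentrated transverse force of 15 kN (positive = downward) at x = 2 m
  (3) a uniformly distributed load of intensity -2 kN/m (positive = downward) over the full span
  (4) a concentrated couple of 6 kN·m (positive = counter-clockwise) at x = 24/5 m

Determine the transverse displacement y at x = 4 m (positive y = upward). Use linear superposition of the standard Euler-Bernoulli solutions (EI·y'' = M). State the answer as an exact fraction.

Load 1 — point force P=15 kN at a=6 m (b=L-a=2):
  y_1 = -Pbx(L²-b²-x²)/(6LEI)  [x≤a] = -15·2·4·(8²-2²-4²)/(6·8·2000) = -11/200 m
Load 2 — point force P=15 kN at a=2 m (b=L-a=6):
  y_2 = -Pa(L-x)(2Lx-a²-x²)/(6LEI)  [x>a] = -15·2·(8-4)·(2·8·4-2²-4²)/(6·8·2000) = -11/200 m
Load 3 — uniform load w=-2 kN/m over full span:
  y_3 = -wx(L³-2Lx²+x³)/(24EI) = -(-2)·4·(8³-2·8·4²+4³)/(24·2000) = 4/75 m
Load 4 — applied couple M₀=6 kN·m at a=24/5 m (b=L-a=16/5):
  y_4 = (M₀x³/(6L)+C₁x)/EI  [x≤a] with C₁=M₀(3b²-L²)/(6L)=-104/25 = (6·4³/(6·8)+(-104/25)·4)/2000 = -27/6250 m
Superposition: y = Σ y_i = -2287/37500 m ≈ -0.060987 m

y(4) = -2287/37500 m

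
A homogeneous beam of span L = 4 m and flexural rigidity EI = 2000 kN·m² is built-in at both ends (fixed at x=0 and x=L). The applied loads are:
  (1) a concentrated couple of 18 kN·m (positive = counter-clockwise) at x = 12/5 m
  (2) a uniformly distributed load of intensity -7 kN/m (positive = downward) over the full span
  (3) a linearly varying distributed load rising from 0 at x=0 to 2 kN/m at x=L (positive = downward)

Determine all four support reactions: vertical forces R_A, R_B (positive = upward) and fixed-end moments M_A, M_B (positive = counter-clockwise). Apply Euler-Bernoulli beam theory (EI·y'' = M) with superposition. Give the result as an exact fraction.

R_A = -158/25 kN, M_A = -188/75 kN·m, R_B = -442/25 kN, M_B = 742/75 kN·m

Load 1 — applied couple M₀=18 kN·m at a=12/5 m (b=L-a=8/5):
  R_A = 6M₀ab/L³ = 6·18·(12/5)·(8/5)/4³ = 162/25 kN
  M_A = M₀b(2a-b)/L² = 18·(8/5)·(2·(12/5)-(8/5))/4² = 144/25 kN·m
  R_B = -6M₀ab/L³ = -6·18·(12/5)·(8/5)/4³ = -162/25 kN
  M_B = M₀a(2b-a)/L² = 18·(12/5)·(2·(8/5)-(12/5))/4² = 54/25 kN·m
Load 2 — uniform load w=-7 kN/m over full span:
  R_A = wL/2 = (-7)·4/2 = -14 kN
  M_A = wL²/12 = (-7)·4²/12 = -28/3 kN·m
  R_B = wL/2 = (-7)·4/2 = -14 kN
  M_B = -wL²/12 = -(-7)·4²/12 = 28/3 kN·m
Load 3 — triangular load w₀=2 kN/m (0→w₀ over full span):
  R_A = 3w₀L/20 = 3·2·4/20 = 6/5 kN
  M_A = w₀L²/30 = 2·4²/30 = 16/15 kN·m
  R_B = 7w₀L/20 = 7·2·4/20 = 14/5 kN
  M_B = -w₀L²/20 = -2·4²/20 = -8/5 kN·m
Superposition: R_A = -158/25 kN, M_A = -188/75 kN·m, R_B = -442/25 kN, M_B = 742/75 kN·m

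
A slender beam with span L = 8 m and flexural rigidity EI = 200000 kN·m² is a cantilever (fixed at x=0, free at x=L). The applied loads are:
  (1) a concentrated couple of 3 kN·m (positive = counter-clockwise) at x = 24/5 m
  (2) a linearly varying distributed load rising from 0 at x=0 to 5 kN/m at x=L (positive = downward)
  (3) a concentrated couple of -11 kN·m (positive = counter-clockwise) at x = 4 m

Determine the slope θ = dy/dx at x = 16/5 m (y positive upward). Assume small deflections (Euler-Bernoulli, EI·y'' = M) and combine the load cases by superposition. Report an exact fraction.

Load 1 — applied couple M₀=3 kN·m at a=24/5 m (b=L-a=16/5):
  θ_1 = M₀x/EI  [x≤a] = 3·(16/5)/200000 = 3/62500 rad
Load 2 — triangular load w₀=5 kN/m (0→w₀ over full span):
  θ_2 = (w₀Lx²/4-w₀L²x/3-w₀x⁴/(24L))/EI = (5·8·(16/5)²/4-5·8²·(16/5)/3-5·(16/5)⁴/(24·8))/200000 = -472/390625 rad
Load 3 — applied couple M₀=-11 kN·m at a=4 m (b=L-a=4):
  θ_3 = M₀x/EI  [x≤a] = (-11)·(16/5)/200000 = -11/62500 rad
Superposition: θ = Σ θ_i = -522/390625 rad ≈ -0.001336 rad

θ(16/5) = -522/390625 rad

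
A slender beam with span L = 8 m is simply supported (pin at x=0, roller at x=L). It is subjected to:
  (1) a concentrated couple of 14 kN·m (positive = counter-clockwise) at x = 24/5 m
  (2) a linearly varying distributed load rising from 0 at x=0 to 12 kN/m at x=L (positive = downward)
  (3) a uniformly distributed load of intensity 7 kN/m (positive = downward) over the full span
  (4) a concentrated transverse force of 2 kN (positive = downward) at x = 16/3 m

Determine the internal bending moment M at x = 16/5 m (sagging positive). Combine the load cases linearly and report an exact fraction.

M(16/5) = 39188/375 kN·m

Load 1 — applied couple M₀=14 kN·m at a=24/5 m (b=L-a=16/5):
  M_1 = M₀x/L  [x≤a] = 14·(16/5)/8 = 28/5 kN·m
Load 2 — triangular load w₀=12 kN/m (0→w₀ over full span):
  M_2 = w₀Lx/6 - w₀x³/(6L) = 12·8·(16/5)/6 - 12·(16/5)³/(6·8) = 5376/125 kN·m
Load 3 — uniform load w=7 kN/m over full span:
  M_3 = wx(L-x)/2 = 7·(16/5)·(8-(16/5))/2 = 1344/25 kN·m
Load 4 — point force P=2 kN at a=16/3 m (b=L-a=8/3):
  M_4 = Pbx/L  [x≤a] = 2·(8/3)·(16/5)/8 = 32/15 kN·m
Superposition: M = Σ M_i = 39188/375 kN·m ≈ 104.501333 kN·m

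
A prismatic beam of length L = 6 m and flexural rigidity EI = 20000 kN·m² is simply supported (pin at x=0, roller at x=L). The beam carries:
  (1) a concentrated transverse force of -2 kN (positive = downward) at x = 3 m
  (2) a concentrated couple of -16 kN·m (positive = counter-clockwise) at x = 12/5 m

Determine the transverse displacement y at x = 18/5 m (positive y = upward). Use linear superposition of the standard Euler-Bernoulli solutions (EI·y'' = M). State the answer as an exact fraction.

y(18/5) = -333/1250000 m

Load 1 — point force P=-2 kN at a=3 m (b=L-a=3):
  y_1 = -Pa(L-x)(2Lx-a²-x²)/(6LEI)  [x>a] = -(-2)·3·(6-(18/5))·(2·6·(18/5)-3²-(18/5)²)/(6·6·20000) = 531/1250000 m
Load 2 — applied couple M₀=-16 kN·m at a=12/5 m (b=L-a=18/5):
  y_2 = (M₀x³/(6L)-M₀(x-a)²/2+C₁x)/EI  [x>a] with C₁=M₀(3b²-L²)/(6L)=-32/25 = ((-16)·(18/5)³/(6·6)-(-16)·((18/5)-(12/5))²/2+(-32/25)·(18/5))/20000 = -54/78125 m
Superposition: y = Σ y_i = -333/1250000 m ≈ -0.000266 m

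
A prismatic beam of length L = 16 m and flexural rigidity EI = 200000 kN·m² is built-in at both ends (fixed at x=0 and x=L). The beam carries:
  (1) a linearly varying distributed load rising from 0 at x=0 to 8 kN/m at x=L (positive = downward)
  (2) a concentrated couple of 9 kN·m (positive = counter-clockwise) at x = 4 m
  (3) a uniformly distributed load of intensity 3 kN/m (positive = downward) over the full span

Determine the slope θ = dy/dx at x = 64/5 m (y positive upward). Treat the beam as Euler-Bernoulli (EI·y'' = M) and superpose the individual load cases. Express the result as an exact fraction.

θ(64/5) = 27229/23437500 rad

Load 1 — triangular load w₀=8 kN/m (0→w₀ over full span):
  θ_1 = -w₀(2x(L-x)(L-2x)(x+2L)+x²(L-x)²)/(120LEI) = -8·(2·(64/5)·(16-(64/5))·(16-2·(64/5))·((64/5)+2·16)+(64/5)²·(16-(64/5))²)/(120·16·200000) = 4096/5859375 rad
Load 2 — applied couple M₀=9 kN·m at a=4 m (b=L-a=12):
  θ_2 = (R_Ax²/2 - M_Ax - M₀(x-a))/EI  [x>a] with R_A=81/128, M_A=-27/16 = ((81/128)·(64/5)²/2 - (-27/16)·(64/5) - 9·((64/5)-4))/200000 = -9/312500 rad
Load 3 — uniform load w=3 kN/m over full span:
  θ_3 = -wx(L-x)(L-2x)/(12EI) = -3·(64/5)·(16-(64/5))·(16-2·(64/5))/(12·200000) = 192/390625 rad
Superposition: θ = Σ θ_i = 27229/23437500 rad ≈ 0.001162 rad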